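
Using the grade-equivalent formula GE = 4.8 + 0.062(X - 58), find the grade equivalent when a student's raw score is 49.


raw - median = 49 - 58 = -9
slope * diff = 0.062 * -9 = -0.558
GE = 4.8 + -0.558
GE = 4.242

4.242


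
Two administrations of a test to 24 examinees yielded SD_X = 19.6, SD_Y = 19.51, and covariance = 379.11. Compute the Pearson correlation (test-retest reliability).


r = cov(X,Y) / (SD_X * SD_Y)
r = 379.11 / (19.6 * 19.51)
r = 379.11 / 382.396
r = 0.9914

0.9914


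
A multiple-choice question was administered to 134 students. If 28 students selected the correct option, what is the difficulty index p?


Item difficulty p = number correct / total examinees
p = 28 / 134
p = 0.209

0.209


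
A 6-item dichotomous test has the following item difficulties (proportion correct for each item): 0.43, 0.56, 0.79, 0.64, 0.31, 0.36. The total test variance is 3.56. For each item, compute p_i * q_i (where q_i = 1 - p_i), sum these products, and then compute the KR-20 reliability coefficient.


For each item, compute p_i * q_i:
  Item 1: 0.43 * 0.57 = 0.2451
  Item 2: 0.56 * 0.44 = 0.2464
  Item 3: 0.79 * 0.21 = 0.1659
  Item 4: 0.64 * 0.36 = 0.2304
  Item 5: 0.31 * 0.69 = 0.2139
  Item 6: 0.36 * 0.64 = 0.2304
Sum(p_i * q_i) = 0.2451 + 0.2464 + 0.1659 + 0.2304 + 0.2139 + 0.2304 = 1.3321
KR-20 = (k/(k-1)) * (1 - Sum(p_i*q_i) / Var_total)
= (6/5) * (1 - 1.3321/3.56)
= 1.2 * 0.6258
KR-20 = 0.751

0.751


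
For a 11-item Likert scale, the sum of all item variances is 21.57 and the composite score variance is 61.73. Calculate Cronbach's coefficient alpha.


alpha = (k/(k-1)) * (1 - sum(si^2)/s_total^2)
= (11/10) * (1 - 21.57/61.73)
alpha = 0.7156

0.7156


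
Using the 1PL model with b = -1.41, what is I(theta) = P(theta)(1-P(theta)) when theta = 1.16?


P = 1/(1+exp(-(1.16--1.41))) = 0.9289
I = P*(1-P) = 0.9289 * 0.0711
I = 0.066

0.066


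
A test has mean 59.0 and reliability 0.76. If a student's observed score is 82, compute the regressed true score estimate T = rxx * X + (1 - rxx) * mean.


T_est = rxx * X + (1 - rxx) * mean
T_est = 0.76 * 82 + 0.24 * 59.0
T_est = 62.32 + 14.16
T_est = 76.48

76.48


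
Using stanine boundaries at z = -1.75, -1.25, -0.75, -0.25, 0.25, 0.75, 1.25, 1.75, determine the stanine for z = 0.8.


Stanine boundaries: [-1.75, -1.25, -0.75, -0.25, 0.25, 0.75, 1.25, 1.75]
z = 0.8
Check each boundary:
  z >= -1.75 -> could be stanine 2
  z >= -1.25 -> could be stanine 3
  z >= -0.75 -> could be stanine 4
  z >= -0.25 -> could be stanine 5
  z >= 0.25 -> could be stanine 6
  z >= 0.75 -> could be stanine 7
  z < 1.25
  z < 1.75
Highest qualifying boundary gives stanine = 7

7


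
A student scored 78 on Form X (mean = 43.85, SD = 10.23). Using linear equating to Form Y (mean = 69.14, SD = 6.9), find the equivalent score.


slope = SD_Y / SD_X = 6.9 / 10.23 ~ 0.6745
intercept = mean_Y - slope * mean_X = 69.14 - (6.9 / 10.23) * 43.85 ~ 39.5638
Y = slope * X + intercept. To avoid rounding drift from the rounded slope/intercept, evaluate the equivalent form Y = mean_Y + SD_Y * (X - mean_X) / SD_X at full precision:
Y = 69.14 + 6.9 * (78 - 43.85) / 10.23
Y = 69.14 + 6.9 * 34.15 / 10.23
Y = 69.14 + 235.635 / 10.23
Y = 69.14 + 23.0337
Y = 92.1737

92.1737


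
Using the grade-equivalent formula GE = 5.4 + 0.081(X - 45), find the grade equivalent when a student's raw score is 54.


raw - median = 54 - 45 = 9
slope * diff = 0.081 * 9 = 0.729
GE = 5.4 + 0.729
GE = 6.129

6.129


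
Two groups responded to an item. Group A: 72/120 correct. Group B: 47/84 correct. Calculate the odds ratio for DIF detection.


Odds_A = 72/48 = 1.5
Odds_B = 47/37 = 1.2703
OR = Odds_A / Odds_B = 1.5 / 1.2703
Exactly, OR = (72 * 37) / (48 * 47) = 2664 / 2256
OR = 1.1809

1.1809


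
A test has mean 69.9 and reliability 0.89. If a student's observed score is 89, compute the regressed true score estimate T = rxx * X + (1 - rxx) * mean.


T_est = rxx * X + (1 - rxx) * mean
T_est = 0.89 * 89 + 0.11 * 69.9
T_est = 79.21 + 7.689
T_est = 86.899

86.899


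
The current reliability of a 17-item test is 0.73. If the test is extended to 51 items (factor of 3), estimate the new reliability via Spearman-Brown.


r_new = (n * rxx) / (1 + (n-1) * rxx)
r_new = (3 * 0.73) / (1 + 2 * 0.73)
r_new = 2.19 / 2.46
r_new = 0.8902

0.8902


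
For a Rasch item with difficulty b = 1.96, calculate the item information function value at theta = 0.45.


P = 1/(1+exp(-(0.45-1.96))) = 0.1809
I = P*(1-P) = 0.1809 * 0.8191
I = 0.1482

0.1482


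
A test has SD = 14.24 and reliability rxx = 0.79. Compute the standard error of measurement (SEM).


SEM = SD * sqrt(1 - rxx)
SEM = 14.24 * sqrt(1 - 0.79)
SEM = 14.24 * sqrt(0.21) = 14.24 * 0.458258
SEM = 6.5256

6.5256


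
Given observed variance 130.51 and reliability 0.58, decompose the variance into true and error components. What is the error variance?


var_true = rxx * var_obs = 0.58 * 130.51 = 75.6958
var_error = var_obs - var_true
var_error = 130.51 - 75.6958
var_error = 54.8142

54.8142


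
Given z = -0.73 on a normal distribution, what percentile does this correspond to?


CDF(z) = 0.5 * (1 + erf(z/sqrt(2)))
erf(-0.5162) = -0.5346
CDF = 0.2327
Percentile rank = 0.2327 * 100 = 23.27

23.27


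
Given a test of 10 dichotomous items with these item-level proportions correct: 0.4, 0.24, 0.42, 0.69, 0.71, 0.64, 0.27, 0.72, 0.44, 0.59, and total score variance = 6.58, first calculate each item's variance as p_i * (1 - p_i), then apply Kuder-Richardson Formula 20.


For each item, compute p_i * q_i:
  Item 1: 0.4 * 0.6 = 0.24
  Item 2: 0.24 * 0.76 = 0.1824
  Item 3: 0.42 * 0.58 = 0.2436
  Item 4: 0.69 * 0.31 = 0.2139
  Item 5: 0.71 * 0.29 = 0.2059
  Item 6: 0.64 * 0.36 = 0.2304
  Item 7: 0.27 * 0.73 = 0.1971
  Item 8: 0.72 * 0.28 = 0.2016
  Item 9: 0.44 * 0.56 = 0.2464
  Item 10: 0.59 * 0.41 = 0.2419
Sum(p_i * q_i) = 0.24 + 0.1824 + 0.2436 + 0.2139 + 0.2059 + 0.2304 + 0.1971 + 0.2016 + 0.2464 + 0.2419 = 2.2032
KR-20 = (k/(k-1)) * (1 - Sum(p_i*q_i) / Var_total)
= (10/9) * (1 - 2.2032/6.58)
= 1.1111 * 0.6652
KR-20 = 0.7391

0.7391


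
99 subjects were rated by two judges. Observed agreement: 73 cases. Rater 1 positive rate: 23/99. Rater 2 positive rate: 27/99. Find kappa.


P_o = 73/99 = 0.737374
P_e = (23*27 + 76*72) / 9801 = 0.621671
kappa = (P_o - P_e) / (1 - P_e)
kappa = (0.737374 - 0.621671) / (1 - 0.621671)
kappa = 0.3058

0.3058


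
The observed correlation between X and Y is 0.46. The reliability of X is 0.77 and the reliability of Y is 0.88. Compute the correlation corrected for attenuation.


r_corrected = rxy / sqrt(rxx * ryy)
= 0.46 / sqrt(0.77 * 0.88)
= 0.46 / sqrt(0.6776)
= 0.46 / 0.823165
r_corrected = 0.5588

0.5588


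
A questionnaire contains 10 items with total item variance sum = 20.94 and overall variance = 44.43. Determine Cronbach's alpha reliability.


alpha = (k/(k-1)) * (1 - sum(si^2)/s_total^2)
= (10/9) * (1 - 20.94/44.43)
alpha = 0.5874

0.5874


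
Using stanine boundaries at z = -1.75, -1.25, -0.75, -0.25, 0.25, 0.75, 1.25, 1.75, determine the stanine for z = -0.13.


Stanine boundaries: [-1.75, -1.25, -0.75, -0.25, 0.25, 0.75, 1.25, 1.75]
z = -0.13
Check each boundary:
  z >= -1.75 -> could be stanine 2
  z >= -1.25 -> could be stanine 3
  z >= -0.75 -> could be stanine 4
  z >= -0.25 -> could be stanine 5
  z < 0.25
  z < 0.75
  z < 1.25
  z < 1.75
Highest qualifying boundary gives stanine = 5

5


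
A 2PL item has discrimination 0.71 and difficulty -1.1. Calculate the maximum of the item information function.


For 2PL, max info at theta = b = -1.1
I_max = a^2 / 4 = 0.71^2 / 4
= 0.5041 / 4
I_max = 0.126

0.126


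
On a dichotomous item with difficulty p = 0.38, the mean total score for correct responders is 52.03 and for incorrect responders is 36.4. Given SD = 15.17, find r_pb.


q = 1 - p = 0.62
rpb = ((M1 - M0) / SD) * sqrt(p * q)
rpb = ((52.03 - 36.4) / 15.17) * sqrt(0.38 * 0.62)
rpb = 0.5001

0.5001


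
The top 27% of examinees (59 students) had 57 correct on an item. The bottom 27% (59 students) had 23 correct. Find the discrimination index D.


p_upper = 57/59 = 0.9661
p_lower = 23/59 = 0.3898
D = 0.9661 - 0.3898 = 0.5763

0.5763


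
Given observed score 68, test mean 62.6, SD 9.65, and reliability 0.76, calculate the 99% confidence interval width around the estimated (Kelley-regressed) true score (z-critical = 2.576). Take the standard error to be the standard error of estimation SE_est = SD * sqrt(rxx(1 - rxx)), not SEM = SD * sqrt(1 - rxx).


True score estimate = 0.76*68 + 0.24*62.6 = 66.704
SE_est = SD * sqrt(rxx * (1 - rxx)) = 9.65 * sqrt(0.76 * 0.24) = 9.65 * sqrt(0.1824) = 4.121352
CI = T_est +/- z * SE_est, so width = 2 * z * SE_est = 2 * 2.576 * 4.121352
Width = 21.2332

21.2332


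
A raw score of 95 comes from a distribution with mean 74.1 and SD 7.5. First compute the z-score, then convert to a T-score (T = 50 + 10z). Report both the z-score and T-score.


z = (X - mean) / SD = (95 - 74.1) / 7.5
z = 20.9 / 7.5
z = 2.7867
T-score = T = 50 + 10z
Carry z at full precision (z = 20.9 / 7.5) into the conversion:
T-score = 50 + 10 * (20.9 / 7.5) = 50 + 209 / 7.5
T-score = 50 + 27.8667
T-score = 77.8667

77.8667


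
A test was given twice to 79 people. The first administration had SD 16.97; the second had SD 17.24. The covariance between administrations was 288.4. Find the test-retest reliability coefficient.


r = cov(X,Y) / (SD_X * SD_Y)
r = 288.4 / (16.97 * 17.24)
r = 288.4 / 292.5628
r = 0.9858

0.9858


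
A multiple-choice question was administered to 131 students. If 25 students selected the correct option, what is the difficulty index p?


Item difficulty p = number correct / total examinees
p = 25 / 131
p = 0.1908

0.1908


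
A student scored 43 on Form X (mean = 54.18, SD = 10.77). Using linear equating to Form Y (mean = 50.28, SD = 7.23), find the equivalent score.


slope = SD_Y / SD_X = 7.23 / 10.77 ~ 0.6713
intercept = mean_Y - slope * mean_X = 50.28 - (7.23 / 10.77) * 54.18 ~ 13.9085
Y = slope * X + intercept. To avoid rounding drift from the rounded slope/intercept, evaluate the equivalent form Y = mean_Y + SD_Y * (X - mean_X) / SD_X at full precision:
Y = 50.28 + 7.23 * (43 - 54.18) / 10.77
Y = 50.28 - 7.23 * 11.18 / 10.77
Y = 50.28 - 80.8314 / 10.77
Y = 50.28 - 7.5052
Y = 42.7748

42.7748


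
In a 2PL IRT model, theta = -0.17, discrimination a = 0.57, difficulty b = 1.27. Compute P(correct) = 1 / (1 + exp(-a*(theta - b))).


a*(theta - b) = 0.57 * (-0.17 - 1.27) = -0.8208
exp(--0.8208) = 2.2723
P = 1 / (1 + 2.2723)
P = 0.3056

0.3056


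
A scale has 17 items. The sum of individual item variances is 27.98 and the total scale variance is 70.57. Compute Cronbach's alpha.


alpha = (k/(k-1)) * (1 - sum(si^2)/s_total^2)
= (17/16) * (1 - 27.98/70.57)
alpha = 0.6412

0.6412


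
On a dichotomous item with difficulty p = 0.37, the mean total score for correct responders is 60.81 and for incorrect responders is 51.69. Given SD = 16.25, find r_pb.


q = 1 - p = 0.63
rpb = ((M1 - M0) / SD) * sqrt(p * q)
rpb = ((60.81 - 51.69) / 16.25) * sqrt(0.37 * 0.63)
rpb = 0.271

0.271


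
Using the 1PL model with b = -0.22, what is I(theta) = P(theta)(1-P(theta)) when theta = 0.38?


P = 1/(1+exp(-(0.38--0.22))) = 0.6457
I = P*(1-P) = 0.6457 * 0.3543
I = 0.2288

0.2288


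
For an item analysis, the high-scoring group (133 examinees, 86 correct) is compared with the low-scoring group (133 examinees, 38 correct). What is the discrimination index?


p_upper = 86/133 = 0.6466
p_lower = 38/133 = 0.2857
D = 0.6466 - 0.2857 = 0.3609

0.3609


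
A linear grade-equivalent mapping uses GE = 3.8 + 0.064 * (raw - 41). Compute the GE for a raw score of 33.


raw - median = 33 - 41 = -8
slope * diff = 0.064 * -8 = -0.512
GE = 3.8 + -0.512
GE = 3.288

3.288


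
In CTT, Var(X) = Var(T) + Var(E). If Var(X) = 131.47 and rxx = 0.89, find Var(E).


var_true = rxx * var_obs = 0.89 * 131.47 = 117.0083
var_error = var_obs - var_true
var_error = 131.47 - 117.0083
var_error = 14.4617

14.4617


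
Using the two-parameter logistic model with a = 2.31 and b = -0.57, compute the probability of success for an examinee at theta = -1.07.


a*(theta - b) = 2.31 * (-1.07 - -0.57) = -1.155
exp(--1.155) = 3.174
P = 1 / (1 + 3.174)
P = 0.2396

0.2396


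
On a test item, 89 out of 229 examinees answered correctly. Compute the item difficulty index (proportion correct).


Item difficulty p = number correct / total examinees
p = 89 / 229
p = 0.3886

0.3886


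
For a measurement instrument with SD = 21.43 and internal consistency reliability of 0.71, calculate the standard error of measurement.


SEM = SD * sqrt(1 - rxx)
SEM = 21.43 * sqrt(1 - 0.71)
SEM = 21.43 * sqrt(0.29) = 21.43 * 0.538516
SEM = 11.5404

11.5404


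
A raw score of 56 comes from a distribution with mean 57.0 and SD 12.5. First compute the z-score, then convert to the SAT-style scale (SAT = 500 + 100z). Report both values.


z = (X - mean) / SD = (56 - 57.0) / 12.5
z = -1.0 / 12.5
z = -0.08
SAT-scale = SAT = 500 + 100z
Carry z at full precision (z = -1.0 / 12.5) into the conversion:
SAT-scale = 500 + 100 * (-1.0 / 12.5) = 500 + -100 / 12.5
SAT-scale = 500 + -8.0
SAT-scale = 492.0

492.0


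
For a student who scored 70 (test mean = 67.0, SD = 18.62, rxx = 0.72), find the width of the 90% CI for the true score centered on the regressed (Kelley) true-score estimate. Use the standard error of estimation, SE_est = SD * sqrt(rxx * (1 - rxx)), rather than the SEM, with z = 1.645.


True score estimate = 0.72*70 + 0.28*67.0 = 69.16
SE_est = SD * sqrt(rxx * (1 - rxx)) = 18.62 * sqrt(0.72 * 0.28) = 18.62 * sqrt(0.2016) = 8.360359
CI = T_est +/- z * SE_est, so width = 2 * z * SE_est = 2 * 1.645 * 8.360359
Width = 27.5056

27.5056


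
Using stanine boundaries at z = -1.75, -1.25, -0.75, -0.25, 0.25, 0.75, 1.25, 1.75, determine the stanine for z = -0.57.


Stanine boundaries: [-1.75, -1.25, -0.75, -0.25, 0.25, 0.75, 1.25, 1.75]
z = -0.57
Check each boundary:
  z >= -1.75 -> could be stanine 2
  z >= -1.25 -> could be stanine 3
  z >= -0.75 -> could be stanine 4
  z < -0.25
  z < 0.25
  z < 0.75
  z < 1.25
  z < 1.75
Highest qualifying boundary gives stanine = 4

4


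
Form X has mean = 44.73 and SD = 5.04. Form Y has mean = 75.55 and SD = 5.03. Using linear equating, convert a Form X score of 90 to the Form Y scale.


slope = SD_Y / SD_X = 5.03 / 5.04 ~ 0.998
intercept = mean_Y - slope * mean_X = 75.55 - (5.03 / 5.04) * 44.73 ~ 30.9087
Y = slope * X + intercept. To avoid rounding drift from the rounded slope/intercept, evaluate the equivalent form Y = mean_Y + SD_Y * (X - mean_X) / SD_X at full precision:
Y = 75.55 + 5.03 * (90 - 44.73) / 5.04
Y = 75.55 + 5.03 * 45.27 / 5.04
Y = 75.55 + 227.7081 / 5.04
Y = 75.55 + 45.1802
Y = 120.7302

120.7302


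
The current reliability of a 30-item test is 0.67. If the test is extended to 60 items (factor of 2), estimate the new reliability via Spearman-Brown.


r_new = (n * rxx) / (1 + (n-1) * rxx)
r_new = (2 * 0.67) / (1 + 1 * 0.67)
r_new = 1.34 / 1.67
r_new = 0.8024

0.8024


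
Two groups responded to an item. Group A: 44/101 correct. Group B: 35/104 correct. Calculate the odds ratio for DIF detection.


Odds_A = 44/57 = 0.7719
Odds_B = 35/69 = 0.5072
OR = Odds_A / Odds_B = 0.7719 / 0.5072
Exactly, OR = (44 * 69) / (57 * 35) = 3036 / 1995
OR = 1.5218

1.5218


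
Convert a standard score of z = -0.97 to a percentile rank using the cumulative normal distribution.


CDF(z) = 0.5 * (1 + erf(z/sqrt(2)))
erf(-0.6859) = -0.668
CDF = 0.166
Percentile rank = 0.166 * 100 = 16.6

16.6


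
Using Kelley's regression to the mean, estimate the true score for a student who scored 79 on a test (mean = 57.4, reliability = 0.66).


T_est = rxx * X + (1 - rxx) * mean
T_est = 0.66 * 79 + 0.34 * 57.4
T_est = 52.14 + 19.516
T_est = 71.656

71.656


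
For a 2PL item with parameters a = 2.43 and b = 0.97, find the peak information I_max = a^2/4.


For 2PL, max info at theta = b = 0.97
I_max = a^2 / 4 = 2.43^2 / 4
= 5.9049 / 4
I_max = 1.4762

1.4762


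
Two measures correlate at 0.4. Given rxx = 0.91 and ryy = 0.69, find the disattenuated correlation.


r_corrected = rxy / sqrt(rxx * ryy)
= 0.4 / sqrt(0.91 * 0.69)
= 0.4 / sqrt(0.6279)
= 0.4 / 0.792401
r_corrected = 0.5048

0.5048


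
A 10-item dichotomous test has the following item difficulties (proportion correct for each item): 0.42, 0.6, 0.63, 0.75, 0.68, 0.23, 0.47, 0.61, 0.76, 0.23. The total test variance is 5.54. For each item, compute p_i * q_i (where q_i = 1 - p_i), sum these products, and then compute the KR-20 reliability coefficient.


For each item, compute p_i * q_i:
  Item 1: 0.42 * 0.58 = 0.2436
  Item 2: 0.6 * 0.4 = 0.24
  Item 3: 0.63 * 0.37 = 0.2331
  Item 4: 0.75 * 0.25 = 0.1875
  Item 5: 0.68 * 0.32 = 0.2176
  Item 6: 0.23 * 0.77 = 0.1771
  Item 7: 0.47 * 0.53 = 0.2491
  Item 8: 0.61 * 0.39 = 0.2379
  Item 9: 0.76 * 0.24 = 0.1824
  Item 10: 0.23 * 0.77 = 0.1771
Sum(p_i * q_i) = 0.2436 + 0.24 + 0.2331 + 0.1875 + 0.2176 + 0.1771 + 0.2491 + 0.2379 + 0.1824 + 0.1771 = 2.1454
KR-20 = (k/(k-1)) * (1 - Sum(p_i*q_i) / Var_total)
= (10/9) * (1 - 2.1454/5.54)
= 1.1111 * 0.6127
KR-20 = 0.6808

0.6808


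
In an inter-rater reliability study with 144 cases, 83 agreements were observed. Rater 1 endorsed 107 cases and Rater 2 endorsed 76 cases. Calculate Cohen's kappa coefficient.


P_o = 83/144 = 0.576389
P_e = (107*76 + 37*68) / 20736 = 0.513503
kappa = (P_o - P_e) / (1 - P_e)
kappa = (0.576389 - 0.513503) / (1 - 0.513503)
kappa = 0.1293

0.1293


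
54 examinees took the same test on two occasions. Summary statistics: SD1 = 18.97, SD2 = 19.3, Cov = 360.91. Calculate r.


r = cov(X,Y) / (SD_X * SD_Y)
r = 360.91 / (18.97 * 19.3)
r = 360.91 / 366.121
r = 0.9858

0.9858


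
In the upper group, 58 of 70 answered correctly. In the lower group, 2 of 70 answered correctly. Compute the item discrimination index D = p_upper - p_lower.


p_upper = 58/70 = 0.8286
p_lower = 2/70 = 0.0286
D = 0.8286 - 0.0286 = 0.8

0.8


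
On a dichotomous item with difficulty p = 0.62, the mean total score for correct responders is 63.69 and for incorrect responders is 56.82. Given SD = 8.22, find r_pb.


q = 1 - p = 0.38
rpb = ((M1 - M0) / SD) * sqrt(p * q)
rpb = ((63.69 - 56.82) / 8.22) * sqrt(0.62 * 0.38)
rpb = 0.4057

0.4057


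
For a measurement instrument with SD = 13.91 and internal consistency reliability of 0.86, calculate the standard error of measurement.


SEM = SD * sqrt(1 - rxx)
SEM = 13.91 * sqrt(1 - 0.86)
SEM = 13.91 * sqrt(0.14) = 13.91 * 0.374166
SEM = 5.2046

5.2046


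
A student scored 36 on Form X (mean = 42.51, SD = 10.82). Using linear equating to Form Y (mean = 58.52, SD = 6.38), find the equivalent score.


slope = SD_Y / SD_X = 6.38 / 10.82 ~ 0.5896
intercept = mean_Y - slope * mean_X = 58.52 - (6.38 / 10.82) * 42.51 ~ 33.454
Y = slope * X + intercept. To avoid rounding drift from the rounded slope/intercept, evaluate the equivalent form Y = mean_Y + SD_Y * (X - mean_X) / SD_X at full precision:
Y = 58.52 + 6.38 * (36 - 42.51) / 10.82
Y = 58.52 - 6.38 * 6.51 / 10.82
Y = 58.52 - 41.5338 / 10.82
Y = 58.52 - 3.8386
Y = 54.6814

54.6814


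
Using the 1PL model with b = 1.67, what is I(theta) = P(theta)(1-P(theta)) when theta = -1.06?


P = 1/(1+exp(-(-1.06-1.67))) = 0.0612
I = P*(1-P) = 0.0612 * 0.9388
I = 0.0575

0.0575


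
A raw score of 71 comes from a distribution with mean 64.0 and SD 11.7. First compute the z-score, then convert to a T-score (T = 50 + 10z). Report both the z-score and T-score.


z = (X - mean) / SD = (71 - 64.0) / 11.7
z = 7.0 / 11.7
z = 0.5983
T-score = T = 50 + 10z
Carry z at full precision (z = 7.0 / 11.7) into the conversion:
T-score = 50 + 10 * (7.0 / 11.7) = 50 + 70 / 11.7
T-score = 50 + 5.9829
T-score = 55.9829

55.9829


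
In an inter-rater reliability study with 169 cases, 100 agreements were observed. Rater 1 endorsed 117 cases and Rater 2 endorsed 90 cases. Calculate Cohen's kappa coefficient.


P_o = 100/169 = 0.591716
P_e = (117*90 + 52*79) / 28561 = 0.512517
kappa = (P_o - P_e) / (1 - P_e)
kappa = (0.591716 - 0.512517) / (1 - 0.512517)
kappa = 0.1625

0.1625


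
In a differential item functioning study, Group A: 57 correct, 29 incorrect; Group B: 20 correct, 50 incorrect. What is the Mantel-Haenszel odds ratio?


Odds_A = 57/29 = 1.9655
Odds_B = 20/50 = 0.4
OR = Odds_A / Odds_B = 1.9655 / 0.4
Exactly, OR = (57 * 50) / (29 * 20) = 2850 / 580
OR = 4.9138

4.9138


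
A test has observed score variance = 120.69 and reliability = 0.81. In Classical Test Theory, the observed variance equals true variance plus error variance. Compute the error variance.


var_true = rxx * var_obs = 0.81 * 120.69 = 97.7589
var_error = var_obs - var_true
var_error = 120.69 - 97.7589
var_error = 22.9311

22.9311


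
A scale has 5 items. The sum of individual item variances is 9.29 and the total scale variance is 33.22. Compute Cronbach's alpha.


alpha = (k/(k-1)) * (1 - sum(si^2)/s_total^2)
= (5/4) * (1 - 9.29/33.22)
alpha = 0.9004

0.9004


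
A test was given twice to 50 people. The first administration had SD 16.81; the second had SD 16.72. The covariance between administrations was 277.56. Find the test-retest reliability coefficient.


r = cov(X,Y) / (SD_X * SD_Y)
r = 277.56 / (16.81 * 16.72)
r = 277.56 / 281.0632
r = 0.9875

0.9875


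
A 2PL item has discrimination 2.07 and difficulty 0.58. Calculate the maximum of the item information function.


For 2PL, max info at theta = b = 0.58
I_max = a^2 / 4 = 2.07^2 / 4
= 4.2849 / 4
I_max = 1.0712

1.0712


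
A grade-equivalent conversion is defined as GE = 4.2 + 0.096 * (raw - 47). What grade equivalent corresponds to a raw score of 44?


raw - median = 44 - 47 = -3
slope * diff = 0.096 * -3 = -0.288
GE = 4.2 + -0.288
GE = 3.912

3.912


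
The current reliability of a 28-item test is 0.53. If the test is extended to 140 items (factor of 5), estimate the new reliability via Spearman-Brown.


r_new = (n * rxx) / (1 + (n-1) * rxx)
r_new = (5 * 0.53) / (1 + 4 * 0.53)
r_new = 2.65 / 3.12
r_new = 0.8494

0.8494


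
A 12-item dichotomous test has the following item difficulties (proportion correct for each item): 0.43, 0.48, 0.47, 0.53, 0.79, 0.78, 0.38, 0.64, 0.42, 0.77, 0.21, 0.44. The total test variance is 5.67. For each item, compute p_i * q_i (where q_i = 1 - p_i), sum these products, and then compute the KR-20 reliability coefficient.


For each item, compute p_i * q_i:
  Item 1: 0.43 * 0.57 = 0.2451
  Item 2: 0.48 * 0.52 = 0.2496
  Item 3: 0.47 * 0.53 = 0.2491
  Item 4: 0.53 * 0.47 = 0.2491
  Item 5: 0.79 * 0.21 = 0.1659
  Item 6: 0.78 * 0.22 = 0.1716
  Item 7: 0.38 * 0.62 = 0.2356
  Item 8: 0.64 * 0.36 = 0.2304
  Item 9: 0.42 * 0.58 = 0.2436
  Item 10: 0.77 * 0.23 = 0.1771
  Item 11: 0.21 * 0.79 = 0.1659
  Item 12: 0.44 * 0.56 = 0.2464
Sum(p_i * q_i) = 0.2451 + 0.2496 + 0.2491 + 0.2491 + 0.1659 + 0.1716 + 0.2356 + 0.2304 + 0.2436 + 0.1771 + 0.1659 + 0.2464 = 2.6294
KR-20 = (k/(k-1)) * (1 - Sum(p_i*q_i) / Var_total)
= (12/11) * (1 - 2.6294/5.67)
= 1.0909 * 0.5363
KR-20 = 0.585

0.585


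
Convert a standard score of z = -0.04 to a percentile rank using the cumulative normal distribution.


CDF(z) = 0.5 * (1 + erf(z/sqrt(2)))
erf(-0.0283) = -0.0319
CDF = 0.484
Percentile rank = 0.484 * 100 = 48.4

48.4


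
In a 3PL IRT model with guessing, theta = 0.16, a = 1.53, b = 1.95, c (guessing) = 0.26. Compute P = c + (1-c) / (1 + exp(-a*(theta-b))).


logit = 1.53*(0.16 - 1.95) = -2.7387
P* = 1/(1 + exp(--2.7387)) = 0.0607
P = 0.26 + (1 - 0.26) * 0.0607
P = 0.3049

0.3049


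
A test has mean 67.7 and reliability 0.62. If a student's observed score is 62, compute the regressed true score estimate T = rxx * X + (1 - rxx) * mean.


T_est = rxx * X + (1 - rxx) * mean
T_est = 0.62 * 62 + 0.38 * 67.7
T_est = 38.44 + 25.726
T_est = 64.166

64.166


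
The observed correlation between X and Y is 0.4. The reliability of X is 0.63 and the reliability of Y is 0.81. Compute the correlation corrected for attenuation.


r_corrected = rxy / sqrt(rxx * ryy)
= 0.4 / sqrt(0.63 * 0.81)
= 0.4 / sqrt(0.5103)
= 0.4 / 0.714353
r_corrected = 0.5599

0.5599


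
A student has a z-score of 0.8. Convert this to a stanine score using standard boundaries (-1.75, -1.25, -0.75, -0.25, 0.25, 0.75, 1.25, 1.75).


Stanine boundaries: [-1.75, -1.25, -0.75, -0.25, 0.25, 0.75, 1.25, 1.75]
z = 0.8
Check each boundary:
  z >= -1.75 -> could be stanine 2
  z >= -1.25 -> could be stanine 3
  z >= -0.75 -> could be stanine 4
  z >= -0.25 -> could be stanine 5
  z >= 0.25 -> could be stanine 6
  z >= 0.75 -> could be stanine 7
  z < 1.25
  z < 1.75
Highest qualifying boundary gives stanine = 7

7


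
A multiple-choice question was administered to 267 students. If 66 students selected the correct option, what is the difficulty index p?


Item difficulty p = number correct / total examinees
p = 66 / 267
p = 0.2472

0.2472


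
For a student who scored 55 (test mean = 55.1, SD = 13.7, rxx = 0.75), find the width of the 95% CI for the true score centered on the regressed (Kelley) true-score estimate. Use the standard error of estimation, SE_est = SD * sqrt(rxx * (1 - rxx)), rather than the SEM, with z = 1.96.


True score estimate = 0.75*55 + 0.25*55.1 = 55.025
SE_est = SD * sqrt(rxx * (1 - rxx)) = 13.7 * sqrt(0.75 * 0.25) = 13.7 * sqrt(0.1875) = 5.932274
CI = T_est +/- z * SE_est, so width = 2 * z * SE_est = 2 * 1.96 * 5.932274
Width = 23.2545

23.2545


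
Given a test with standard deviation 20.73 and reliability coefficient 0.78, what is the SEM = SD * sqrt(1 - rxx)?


SEM = SD * sqrt(1 - rxx)
SEM = 20.73 * sqrt(1 - 0.78)
SEM = 20.73 * sqrt(0.22) = 20.73 * 0.469042
SEM = 9.7232

9.7232


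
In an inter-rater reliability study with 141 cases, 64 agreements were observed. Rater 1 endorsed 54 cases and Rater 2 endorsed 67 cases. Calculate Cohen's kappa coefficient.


P_o = 64/141 = 0.453901
P_e = (54*67 + 87*74) / 19881 = 0.50581
kappa = (P_o - P_e) / (1 - P_e)
kappa = (0.453901 - 0.50581) / (1 - 0.50581)
kappa = -0.105

-0.105


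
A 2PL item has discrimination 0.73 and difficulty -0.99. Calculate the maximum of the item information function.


For 2PL, max info at theta = b = -0.99
I_max = a^2 / 4 = 0.73^2 / 4
= 0.5329 / 4
I_max = 0.1332

0.1332


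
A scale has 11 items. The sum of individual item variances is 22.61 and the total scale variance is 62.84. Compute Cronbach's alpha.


alpha = (k/(k-1)) * (1 - sum(si^2)/s_total^2)
= (11/10) * (1 - 22.61/62.84)
alpha = 0.7042

0.7042


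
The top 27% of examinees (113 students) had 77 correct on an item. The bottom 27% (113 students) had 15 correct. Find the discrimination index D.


p_upper = 77/113 = 0.6814
p_lower = 15/113 = 0.1327
D = 0.6814 - 0.1327 = 0.5487

0.5487


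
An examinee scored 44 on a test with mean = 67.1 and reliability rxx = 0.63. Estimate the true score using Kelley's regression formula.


T_est = rxx * X + (1 - rxx) * mean
T_est = 0.63 * 44 + 0.37 * 67.1
T_est = 27.72 + 24.827
T_est = 52.547

52.547


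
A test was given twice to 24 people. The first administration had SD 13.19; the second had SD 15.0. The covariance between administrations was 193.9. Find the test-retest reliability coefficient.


r = cov(X,Y) / (SD_X * SD_Y)
r = 193.9 / (13.19 * 15.0)
r = 193.9 / 197.85
r = 0.98

0.98


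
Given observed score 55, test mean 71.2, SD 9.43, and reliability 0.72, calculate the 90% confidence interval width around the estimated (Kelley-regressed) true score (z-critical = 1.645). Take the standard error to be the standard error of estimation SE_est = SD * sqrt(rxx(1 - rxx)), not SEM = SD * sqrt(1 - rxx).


True score estimate = 0.72*55 + 0.28*71.2 = 59.536
SE_est = SD * sqrt(rxx * (1 - rxx)) = 9.43 * sqrt(0.72 * 0.28) = 9.43 * sqrt(0.2016) = 4.234059
CI = T_est +/- z * SE_est, so width = 2 * z * SE_est = 2 * 1.645 * 4.234059
Width = 13.9301

13.9301


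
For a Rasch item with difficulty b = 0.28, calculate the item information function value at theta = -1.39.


P = 1/(1+exp(-(-1.39-0.28))) = 0.1584
I = P*(1-P) = 0.1584 * 0.8416
I = 0.1333

0.1333


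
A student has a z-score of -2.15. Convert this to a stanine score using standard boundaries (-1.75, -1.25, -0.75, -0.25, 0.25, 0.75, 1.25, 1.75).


Stanine boundaries: [-1.75, -1.25, -0.75, -0.25, 0.25, 0.75, 1.25, 1.75]
z = -2.15
Check each boundary:
  z < -1.75
  z < -1.25
  z < -0.75
  z < -0.25
  z < 0.25
  z < 0.75
  z < 1.25
  z < 1.75
Highest qualifying boundary gives stanine = 1

1


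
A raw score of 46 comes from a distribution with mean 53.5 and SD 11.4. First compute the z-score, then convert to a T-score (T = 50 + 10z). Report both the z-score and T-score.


z = (X - mean) / SD = (46 - 53.5) / 11.4
z = -7.5 / 11.4
z = -0.6579
T-score = T = 50 + 10z
Carry z at full precision (z = -7.5 / 11.4) into the conversion:
T-score = 50 + 10 * (-7.5 / 11.4) = 50 + -75 / 11.4
T-score = 50 + -6.5789
T-score = 43.4211

43.4211


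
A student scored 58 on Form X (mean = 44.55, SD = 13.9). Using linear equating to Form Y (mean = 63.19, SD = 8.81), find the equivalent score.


slope = SD_Y / SD_X = 8.81 / 13.9 ~ 0.6338
intercept = mean_Y - slope * mean_X = 63.19 - (8.81 / 13.9) * 44.55 ~ 34.9536
Y = slope * X + intercept. To avoid rounding drift from the rounded slope/intercept, evaluate the equivalent form Y = mean_Y + SD_Y * (X - mean_X) / SD_X at full precision:
Y = 63.19 + 8.81 * (58 - 44.55) / 13.9
Y = 63.19 + 8.81 * 13.45 / 13.9
Y = 63.19 + 118.4945 / 13.9
Y = 63.19 + 8.5248
Y = 71.7148

71.7148


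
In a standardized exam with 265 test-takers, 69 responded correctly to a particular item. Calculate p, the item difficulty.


Item difficulty p = number correct / total examinees
p = 69 / 265
p = 0.2604

0.2604


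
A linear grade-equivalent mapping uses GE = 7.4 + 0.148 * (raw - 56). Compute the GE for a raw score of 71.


raw - median = 71 - 56 = 15
slope * diff = 0.148 * 15 = 2.22
GE = 7.4 + 2.22
GE = 9.62

9.62


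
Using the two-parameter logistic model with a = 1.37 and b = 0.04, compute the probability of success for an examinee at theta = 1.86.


a*(theta - b) = 1.37 * (1.86 - 0.04) = 2.4934
exp(-2.4934) = 0.0826
P = 1 / (1 + 0.0826)
P = 0.9237

0.9237


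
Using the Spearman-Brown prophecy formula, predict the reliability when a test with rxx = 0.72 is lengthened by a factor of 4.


r_new = (n * rxx) / (1 + (n-1) * rxx)
r_new = (4 * 0.72) / (1 + 3 * 0.72)
r_new = 2.88 / 3.16
r_new = 0.9114

0.9114


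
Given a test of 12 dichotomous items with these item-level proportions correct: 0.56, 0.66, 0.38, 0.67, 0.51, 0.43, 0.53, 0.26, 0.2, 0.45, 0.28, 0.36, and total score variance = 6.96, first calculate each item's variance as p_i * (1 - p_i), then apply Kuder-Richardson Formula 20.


For each item, compute p_i * q_i:
  Item 1: 0.56 * 0.44 = 0.2464
  Item 2: 0.66 * 0.34 = 0.2244
  Item 3: 0.38 * 0.62 = 0.2356
  Item 4: 0.67 * 0.33 = 0.2211
  Item 5: 0.51 * 0.49 = 0.2499
  Item 6: 0.43 * 0.57 = 0.2451
  Item 7: 0.53 * 0.47 = 0.2491
  Item 8: 0.26 * 0.74 = 0.1924
  Item 9: 0.2 * 0.8 = 0.16
  Item 10: 0.45 * 0.55 = 0.2475
  Item 11: 0.28 * 0.72 = 0.2016
  Item 12: 0.36 * 0.64 = 0.2304
Sum(p_i * q_i) = 0.2464 + 0.2244 + 0.2356 + 0.2211 + 0.2499 + 0.2451 + 0.2491 + 0.1924 + 0.16 + 0.2475 + 0.2016 + 0.2304 = 2.7035
KR-20 = (k/(k-1)) * (1 - Sum(p_i*q_i) / Var_total)
= (12/11) * (1 - 2.7035/6.96)
= 1.0909 * 0.6116
KR-20 = 0.6672

0.6672


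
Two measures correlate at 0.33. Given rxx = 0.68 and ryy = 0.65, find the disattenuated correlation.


r_corrected = rxy / sqrt(rxx * ryy)
= 0.33 / sqrt(0.68 * 0.65)
= 0.33 / sqrt(0.442)
= 0.33 / 0.664831
r_corrected = 0.4964

0.4964


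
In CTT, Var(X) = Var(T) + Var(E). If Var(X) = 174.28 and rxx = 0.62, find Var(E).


var_true = rxx * var_obs = 0.62 * 174.28 = 108.0536
var_error = var_obs - var_true
var_error = 174.28 - 108.0536
var_error = 66.2264

66.2264


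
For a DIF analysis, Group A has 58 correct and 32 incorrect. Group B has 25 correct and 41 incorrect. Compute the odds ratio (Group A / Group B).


Odds_A = 58/32 = 1.8125
Odds_B = 25/41 = 0.6098
OR = Odds_A / Odds_B = 1.8125 / 0.6098
Exactly, OR = (58 * 41) / (32 * 25) = 2378 / 800
OR = 2.9725

2.9725


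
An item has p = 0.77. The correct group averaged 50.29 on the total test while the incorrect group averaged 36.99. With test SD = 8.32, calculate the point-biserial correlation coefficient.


q = 1 - p = 0.23
rpb = ((M1 - M0) / SD) * sqrt(p * q)
rpb = ((50.29 - 36.99) / 8.32) * sqrt(0.77 * 0.23)
rpb = 0.6727

0.6727


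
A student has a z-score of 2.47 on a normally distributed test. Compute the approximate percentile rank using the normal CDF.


CDF(z) = 0.5 * (1 + erf(z/sqrt(2)))
erf(1.7466) = 0.9865
CDF = 0.9932
Percentile rank = 0.9932 * 100 = 99.32

99.32


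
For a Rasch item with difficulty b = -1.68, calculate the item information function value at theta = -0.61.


P = 1/(1+exp(-(-0.61--1.68))) = 0.7446
I = P*(1-P) = 0.7446 * 0.2554
I = 0.1902

0.1902


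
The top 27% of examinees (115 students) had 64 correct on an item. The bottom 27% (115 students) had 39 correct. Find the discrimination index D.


p_upper = 64/115 = 0.5565
p_lower = 39/115 = 0.3391
D = 0.5565 - 0.3391 = 0.2174

0.2174


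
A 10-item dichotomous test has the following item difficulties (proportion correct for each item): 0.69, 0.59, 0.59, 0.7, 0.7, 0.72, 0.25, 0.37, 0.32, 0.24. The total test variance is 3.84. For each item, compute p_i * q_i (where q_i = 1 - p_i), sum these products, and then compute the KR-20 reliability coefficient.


For each item, compute p_i * q_i:
  Item 1: 0.69 * 0.31 = 0.2139
  Item 2: 0.59 * 0.41 = 0.2419
  Item 3: 0.59 * 0.41 = 0.2419
  Item 4: 0.7 * 0.3 = 0.21
  Item 5: 0.7 * 0.3 = 0.21
  Item 6: 0.72 * 0.28 = 0.2016
  Item 7: 0.25 * 0.75 = 0.1875
  Item 8: 0.37 * 0.63 = 0.2331
  Item 9: 0.32 * 0.68 = 0.2176
  Item 10: 0.24 * 0.76 = 0.1824
Sum(p_i * q_i) = 0.2139 + 0.2419 + 0.2419 + 0.21 + 0.21 + 0.2016 + 0.1875 + 0.2331 + 0.2176 + 0.1824 = 2.1399
KR-20 = (k/(k-1)) * (1 - Sum(p_i*q_i) / Var_total)
= (10/9) * (1 - 2.1399/3.84)
= 1.1111 * 0.4427
KR-20 = 0.4919

0.4919


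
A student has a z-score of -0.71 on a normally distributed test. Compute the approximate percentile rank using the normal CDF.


CDF(z) = 0.5 * (1 + erf(z/sqrt(2)))
erf(-0.502) = -0.5223
CDF = 0.2389
Percentile rank = 0.2389 * 100 = 23.89

23.89


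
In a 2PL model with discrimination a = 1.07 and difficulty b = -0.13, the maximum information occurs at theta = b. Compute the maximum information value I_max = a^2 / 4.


For 2PL, max info at theta = b = -0.13
I_max = a^2 / 4 = 1.07^2 / 4
= 1.1449 / 4
I_max = 0.2862

0.2862


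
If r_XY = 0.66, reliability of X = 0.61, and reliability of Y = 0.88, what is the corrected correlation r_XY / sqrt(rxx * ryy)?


r_corrected = rxy / sqrt(rxx * ryy)
= 0.66 / sqrt(0.61 * 0.88)
= 0.66 / sqrt(0.5368)
= 0.66 / 0.732666
r_corrected = 0.9008

0.9008


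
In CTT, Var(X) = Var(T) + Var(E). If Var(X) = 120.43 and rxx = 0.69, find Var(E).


var_true = rxx * var_obs = 0.69 * 120.43 = 83.0967
var_error = var_obs - var_true
var_error = 120.43 - 83.0967
var_error = 37.3333

37.3333


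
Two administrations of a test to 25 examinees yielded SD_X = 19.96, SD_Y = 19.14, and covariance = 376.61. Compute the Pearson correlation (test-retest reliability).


r = cov(X,Y) / (SD_X * SD_Y)
r = 376.61 / (19.96 * 19.14)
r = 376.61 / 382.0344
r = 0.9858

0.9858


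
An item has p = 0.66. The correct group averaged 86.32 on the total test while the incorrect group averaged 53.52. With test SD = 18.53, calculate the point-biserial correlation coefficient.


q = 1 - p = 0.34
rpb = ((M1 - M0) / SD) * sqrt(p * q)
rpb = ((86.32 - 53.52) / 18.53) * sqrt(0.66 * 0.34)
rpb = 0.8385

0.8385


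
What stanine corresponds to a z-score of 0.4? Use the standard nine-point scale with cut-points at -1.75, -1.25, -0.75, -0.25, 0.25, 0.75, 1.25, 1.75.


Stanine boundaries: [-1.75, -1.25, -0.75, -0.25, 0.25, 0.75, 1.25, 1.75]
z = 0.4
Check each boundary:
  z >= -1.75 -> could be stanine 2
  z >= -1.25 -> could be stanine 3
  z >= -0.75 -> could be stanine 4
  z >= -0.25 -> could be stanine 5
  z >= 0.25 -> could be stanine 6
  z < 0.75
  z < 1.25
  z < 1.75
Highest qualifying boundary gives stanine = 6

6


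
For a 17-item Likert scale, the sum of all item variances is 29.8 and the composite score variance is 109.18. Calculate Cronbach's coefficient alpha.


alpha = (k/(k-1)) * (1 - sum(si^2)/s_total^2)
= (17/16) * (1 - 29.8/109.18)
alpha = 0.7725

0.7725


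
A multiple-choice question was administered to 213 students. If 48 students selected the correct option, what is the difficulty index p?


Item difficulty p = number correct / total examinees
p = 48 / 213
p = 0.2254

0.2254


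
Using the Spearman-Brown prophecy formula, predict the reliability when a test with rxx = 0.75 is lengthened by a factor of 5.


r_new = (n * rxx) / (1 + (n-1) * rxx)
r_new = (5 * 0.75) / (1 + 4 * 0.75)
r_new = 3.75 / 4.0
r_new = 0.9375

0.9375


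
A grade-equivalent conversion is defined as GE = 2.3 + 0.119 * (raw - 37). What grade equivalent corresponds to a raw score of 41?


raw - median = 41 - 37 = 4
slope * diff = 0.119 * 4 = 0.476
GE = 2.3 + 0.476
GE = 2.776

2.776


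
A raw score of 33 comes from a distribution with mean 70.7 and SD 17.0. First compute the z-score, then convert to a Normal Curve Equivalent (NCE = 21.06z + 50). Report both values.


z = (X - mean) / SD = (33 - 70.7) / 17.0
z = -37.7 / 17.0
z = -2.2176
NCE = NCE = 21.06z + 50
Carry z at full precision (z = -37.7 / 17.0) into the conversion:
NCE = 21.06 * (-37.7 / 17.0) + 50 = -793.962 / 17.0 + 50
NCE = -46.7036 + 50
NCE = 3.2964

3.2964


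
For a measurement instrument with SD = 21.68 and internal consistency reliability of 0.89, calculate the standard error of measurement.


SEM = SD * sqrt(1 - rxx)
SEM = 21.68 * sqrt(1 - 0.89)
SEM = 21.68 * sqrt(0.11) = 21.68 * 0.331662
SEM = 7.1904

7.1904


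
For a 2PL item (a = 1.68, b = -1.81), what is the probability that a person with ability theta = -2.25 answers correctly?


a*(theta - b) = 1.68 * (-2.25 - -1.81) = -0.7392
exp(--0.7392) = 2.0943
P = 1 / (1 + 2.0943)
P = 0.3232

0.3232


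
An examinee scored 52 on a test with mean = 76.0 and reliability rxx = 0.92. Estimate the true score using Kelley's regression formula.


T_est = rxx * X + (1 - rxx) * mean
T_est = 0.92 * 52 + 0.08 * 76.0
T_est = 47.84 + 6.08
T_est = 53.92

53.92


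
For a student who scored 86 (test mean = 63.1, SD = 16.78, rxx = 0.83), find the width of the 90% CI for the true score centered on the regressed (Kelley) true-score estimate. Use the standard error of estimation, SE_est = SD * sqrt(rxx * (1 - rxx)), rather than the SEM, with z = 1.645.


True score estimate = 0.83*86 + 0.17*63.1 = 82.107
SE_est = SD * sqrt(rxx * (1 - rxx)) = 16.78 * sqrt(0.83 * 0.17) = 16.78 * sqrt(0.1411) = 6.303118
CI = T_est +/- z * SE_est, so width = 2 * z * SE_est = 2 * 1.645 * 6.303118
Width = 20.7373

20.7373


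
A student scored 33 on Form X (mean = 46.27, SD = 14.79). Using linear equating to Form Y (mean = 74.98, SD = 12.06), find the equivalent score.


slope = SD_Y / SD_X = 12.06 / 14.79 ~ 0.8154
intercept = mean_Y - slope * mean_X = 74.98 - (12.06 / 14.79) * 46.27 ~ 37.2507
Y = slope * X + intercept. To avoid rounding drift from the rounded slope/intercept, evaluate the equivalent form Y = mean_Y + SD_Y * (X - mean_X) / SD_X at full precision:
Y = 74.98 + 12.06 * (33 - 46.27) / 14.79
Y = 74.98 - 12.06 * 13.27 / 14.79
Y = 74.98 - 160.0362 / 14.79
Y = 74.98 - 10.8206
Y = 64.1594

64.1594


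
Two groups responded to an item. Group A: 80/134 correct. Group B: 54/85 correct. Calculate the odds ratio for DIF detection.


Odds_A = 80/54 = 1.4815
Odds_B = 54/31 = 1.7419
OR = Odds_A / Odds_B = 1.4815 / 1.7419
Exactly, OR = (80 * 31) / (54 * 54) = 2480 / 2916
OR = 0.8505

0.8505
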